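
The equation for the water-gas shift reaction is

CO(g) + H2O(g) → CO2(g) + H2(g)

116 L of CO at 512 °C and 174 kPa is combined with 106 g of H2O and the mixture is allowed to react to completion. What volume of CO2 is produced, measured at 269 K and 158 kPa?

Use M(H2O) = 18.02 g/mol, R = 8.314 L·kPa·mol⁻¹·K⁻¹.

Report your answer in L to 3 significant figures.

43.8 L

n(CO) = PV/RT = (174 × 116) / (8.314 × 785.15) = 3.092 mol
n(H2O) = 106 / 18.02 = 5.882 mol
For 3.092 mol CO, stoichiometry requires (1/1) × 3.092 = 3.092 mol H2O; 5.882 mol is available, so CO is limiting.
n(CO2) = (1/1) × 3.092 = 3.092 mol
V(CO2) = nRT/P = 3.092 × 8.314 × 269 / 158 = 43.77 L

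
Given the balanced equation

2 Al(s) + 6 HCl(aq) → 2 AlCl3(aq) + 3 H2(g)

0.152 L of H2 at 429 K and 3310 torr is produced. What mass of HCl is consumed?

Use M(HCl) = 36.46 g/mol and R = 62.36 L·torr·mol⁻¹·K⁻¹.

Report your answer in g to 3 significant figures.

1.37 g

n(H2) = PV/RT = (3310 × 0.152) / (62.36 × 429) = 0.01881 mol
n(HCl) = (6/3) × 0.01881 = 0.03762 mol
m(HCl) = 0.03762 × 36.46 = 1.372 g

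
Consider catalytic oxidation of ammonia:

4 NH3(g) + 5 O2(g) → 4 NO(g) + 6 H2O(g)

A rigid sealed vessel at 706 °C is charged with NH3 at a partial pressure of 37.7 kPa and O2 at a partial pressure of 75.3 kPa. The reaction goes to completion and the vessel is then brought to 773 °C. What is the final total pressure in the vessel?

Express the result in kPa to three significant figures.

131 kPa

Because the vessel is rigid and T is held at 706 °C, work the stoichiometry in partial pressures (P_i = n_iRT/V).
P(O2) required for 37.7 kPa of NH3 = (5/4) × 37.7 = 47.12 kPa; available 75.3 kPa, so NH3 is limiting.
P(O2) remaining = 75.3 − (5/4) × 37.7 = 28.17 kPa
P(gaseous products) = (4+6)/4 × 37.7 = 94.25 kPa
P_total at 706 °C = 28.17 + 94.25 = 122.4 kPa
Scaling to 773 °C: P = 122.4 × 1046.15/979.15 = 130.8 kPa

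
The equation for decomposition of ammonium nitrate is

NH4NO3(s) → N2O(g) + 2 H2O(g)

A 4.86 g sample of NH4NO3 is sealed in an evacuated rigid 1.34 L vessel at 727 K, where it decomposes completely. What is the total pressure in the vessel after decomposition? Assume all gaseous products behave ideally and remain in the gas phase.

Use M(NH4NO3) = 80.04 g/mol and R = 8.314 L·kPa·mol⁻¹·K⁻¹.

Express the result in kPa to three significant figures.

n(NH4NO3) = 4.86 / 80.04 = 0.06072 mol
n(gas produced) = (3/1) × 0.06072 = 0.1822 mol
P = nRT/V = 0.1822 × 8.314 × 727 / 1.34 = 821.8 kPa

822 kPa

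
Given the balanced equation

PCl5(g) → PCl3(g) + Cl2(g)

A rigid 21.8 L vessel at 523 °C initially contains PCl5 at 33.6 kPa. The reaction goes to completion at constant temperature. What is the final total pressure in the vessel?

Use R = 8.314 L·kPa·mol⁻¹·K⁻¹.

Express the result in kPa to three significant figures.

67.2 kPa

At constant T and V, P ∝ n(gas): 1 mol gas → 2 mol gas.
P_final = (2/1) × 33.6 = 67.20 kPa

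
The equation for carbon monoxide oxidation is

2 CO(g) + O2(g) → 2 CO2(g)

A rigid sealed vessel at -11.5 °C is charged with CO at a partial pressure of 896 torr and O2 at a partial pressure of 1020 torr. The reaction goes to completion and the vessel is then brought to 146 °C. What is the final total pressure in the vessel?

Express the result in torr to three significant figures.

2350 torr

With V and T fixed, P_i ∝ n_i, so the mole ratios apply directly to partial pressures at -11.5 °C.
P(O2) required for 896 torr of CO = (1/2) × 896 = 448.0 torr; available 1020 torr, so CO is limiting.
P(O2) remaining = 1020 − (1/2) × 896 = 572.0 torr
P(gaseous products) = (2)/2 × 896 = 896.0 torr
P_total at -11.5 °C = 572.0 + 896.0 = 1468 torr
Scaling to 146 °C: P = 1468 × 419.15/261.65 = 2352 torr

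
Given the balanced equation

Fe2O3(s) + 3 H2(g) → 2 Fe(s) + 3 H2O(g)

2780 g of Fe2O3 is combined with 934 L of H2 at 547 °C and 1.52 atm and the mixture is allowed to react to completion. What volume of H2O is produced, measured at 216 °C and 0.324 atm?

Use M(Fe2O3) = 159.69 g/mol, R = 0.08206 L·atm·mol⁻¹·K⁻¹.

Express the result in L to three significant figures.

2610 L

n(Fe2O3) = 2780 / 159.69 = 17.41 mol
n(H2) = PV/RT = (1.52 × 934) / (0.08206 × 820.15) = 21.09 mol
For 17.41 mol Fe2O3, stoichiometry requires (3/1) × 17.41 = 52.23 mol H2; 21.09 mol is available, so H2 is limiting.
n(H2O) = (3/3) × 21.09 = 21.09 mol
V(H2O) = nRT/P = 21.09 × 0.08206 × 489.15 / 0.324 = 2613 L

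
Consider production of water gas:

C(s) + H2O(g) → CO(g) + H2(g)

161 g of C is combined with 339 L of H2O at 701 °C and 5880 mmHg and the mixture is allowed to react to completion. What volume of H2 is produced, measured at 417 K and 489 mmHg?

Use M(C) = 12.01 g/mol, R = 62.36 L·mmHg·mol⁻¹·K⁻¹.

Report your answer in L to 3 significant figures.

n(C) = 161 / 12.01 = 13.41 mol
n(H2O) = PV/RT = (5880 × 339) / (62.36 × 974.15) = 32.81 mol
For 13.41 mol C, stoichiometry requires (1/1) × 13.41 = 13.41 mol H2O; 32.81 mol is available, so C is limiting.
n(H2) = (1/1) × 13.41 = 13.41 mol
V(H2) = nRT/P = 13.41 × 62.36 × 417 / 489 = 713.1 L

713 L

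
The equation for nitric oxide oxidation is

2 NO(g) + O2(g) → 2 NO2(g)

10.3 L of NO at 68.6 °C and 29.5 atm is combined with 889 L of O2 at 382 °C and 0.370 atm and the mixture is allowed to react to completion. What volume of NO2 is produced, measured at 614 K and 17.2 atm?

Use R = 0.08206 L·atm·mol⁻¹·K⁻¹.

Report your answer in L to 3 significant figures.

n(NO) = PV/RT = (29.5 × 10.3) / (0.08206 × 341.75) = 10.83 mol
n(O2) = PV/RT = (0.370 × 889) / (0.08206 × 655.15) = 6.118 mol
For 10.83 mol NO, stoichiometry requires (1/2) × 10.83 = 5.415 mol O2; 6.118 mol is available, so NO is limiting.
n(NO2) = (2/2) × 10.83 = 10.83 mol
V(NO2) = nRT/P = 10.83 × 0.08206 × 614 / 17.2 = 31.72 L

31.7 L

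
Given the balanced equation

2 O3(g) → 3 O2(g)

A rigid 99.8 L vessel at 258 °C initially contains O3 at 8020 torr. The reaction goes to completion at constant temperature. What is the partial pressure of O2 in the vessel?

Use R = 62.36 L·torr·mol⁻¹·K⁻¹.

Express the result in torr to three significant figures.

n(O3)₀ = PV/RT = (8020 × 99.8) / (62.36 × 531.15) = 24.16 mol
n(O2) = (3/2) × 24.16 = 36.24 mol
P(O2) = nRT/V = 36.24 × 62.36 × 531.15 / 99.8 = 12030 torr

12000 torr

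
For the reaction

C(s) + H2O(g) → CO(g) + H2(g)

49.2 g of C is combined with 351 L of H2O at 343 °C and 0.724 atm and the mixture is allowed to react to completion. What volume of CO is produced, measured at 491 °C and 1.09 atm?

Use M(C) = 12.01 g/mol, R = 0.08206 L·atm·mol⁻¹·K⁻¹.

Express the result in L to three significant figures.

236 L

n(C) = 49.2 / 12.01 = 4.097 mol
n(H2O) = PV/RT = (0.724 × 351) / (0.08206 × 616.15) = 5.026 mol
For 4.097 mol C, stoichiometry requires (1/1) × 4.097 = 4.097 mol H2O; 5.026 mol is available, so C is limiting.
n(CO) = (1/1) × 4.097 = 4.097 mol
V(CO) = nRT/P = 4.097 × 0.08206 × 764.15 / 1.09 = 235.7 L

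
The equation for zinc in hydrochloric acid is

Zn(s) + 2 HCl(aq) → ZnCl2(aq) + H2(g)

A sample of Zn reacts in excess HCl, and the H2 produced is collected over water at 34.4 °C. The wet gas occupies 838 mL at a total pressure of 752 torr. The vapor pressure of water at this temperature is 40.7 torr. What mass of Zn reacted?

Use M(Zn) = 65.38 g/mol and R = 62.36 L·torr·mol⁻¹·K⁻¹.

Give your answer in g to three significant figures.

2.03 g

P(H2) = 752 − 40.7 = 711.3 torr
n(H2) = PV/RT = (711.3 × 0.8380) / (62.36 × 307.55) = 0.03108 mol
n(Zn) = (1/1) × 0.03108 = 0.03108 mol
m(Zn) = 0.03108 × 65.38 = 2.032 g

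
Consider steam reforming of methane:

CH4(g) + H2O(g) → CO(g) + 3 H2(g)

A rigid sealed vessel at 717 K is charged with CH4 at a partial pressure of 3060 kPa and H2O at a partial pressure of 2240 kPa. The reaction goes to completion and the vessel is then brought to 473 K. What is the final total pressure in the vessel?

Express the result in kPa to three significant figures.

With V and T fixed, P_i ∝ n_i, so the mole ratios apply directly to partial pressures at 717 K.
P(H2O) required for 3060 kPa of CH4 = (1/1) × 3060 = 3060 kPa; available 2240 kPa, so H2O is limiting.
P(CH4) remaining = 3060 − (1/1) × 2240 = 820.0 kPa
P(gaseous products) = (1+3)/1 × 2240 = 8960 kPa
P_total at 717 K = 820.0 + 8960 = 9780 kPa
Scaling to 473 K: P = 9780 × 473/717 = 6452 kPa

6450 kPa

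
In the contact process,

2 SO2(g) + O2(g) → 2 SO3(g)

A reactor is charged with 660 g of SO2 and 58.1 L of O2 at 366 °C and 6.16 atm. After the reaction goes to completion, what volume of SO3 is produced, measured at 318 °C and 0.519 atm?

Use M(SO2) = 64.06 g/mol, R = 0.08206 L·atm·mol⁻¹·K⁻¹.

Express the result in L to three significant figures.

n(SO2) = 660 / 64.06 = 10.30 mol
n(O2) = PV/RT = (6.16 × 58.1) / (0.08206 × 639.15) = 6.824 mol
For 10.30 mol SO2, stoichiometry requires (1/2) × 10.30 = 5.150 mol O2; 6.824 mol is available, so SO2 is limiting.
n(SO3) = (2/2) × 10.30 = 10.30 mol
V(SO3) = nRT/P = 10.30 × 0.08206 × 591.15 / 0.519 = 962.7 L

963 L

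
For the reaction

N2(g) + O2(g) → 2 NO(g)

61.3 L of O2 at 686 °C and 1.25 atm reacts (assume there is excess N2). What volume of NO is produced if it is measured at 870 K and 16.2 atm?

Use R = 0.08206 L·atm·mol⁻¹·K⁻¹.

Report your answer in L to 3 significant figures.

8.58 L

n(O2) = PV/RT = (1.25 × 61.3) / (0.08206 × 959.15) = 0.9735 mol
n(NO) = (2/1) × 0.9735 = 1.947 mol
V = nRT/P = 1.947 × 0.08206 × 870 / 16.2 = 8.580 L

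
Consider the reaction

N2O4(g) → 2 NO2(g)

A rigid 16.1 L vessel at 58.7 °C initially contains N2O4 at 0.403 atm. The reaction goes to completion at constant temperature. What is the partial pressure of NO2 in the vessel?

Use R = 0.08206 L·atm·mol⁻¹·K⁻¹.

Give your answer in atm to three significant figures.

n(N2O4)₀ = PV/RT = (0.403 × 16.1) / (0.08206 × 331.85) = 0.2383 mol
n(NO2) = (2/1) × 0.2383 = 0.4766 mol
P(NO2) = nRT/V = 0.4766 × 0.08206 × 331.85 / 16.1 = 0.8061 atm

0.806 atm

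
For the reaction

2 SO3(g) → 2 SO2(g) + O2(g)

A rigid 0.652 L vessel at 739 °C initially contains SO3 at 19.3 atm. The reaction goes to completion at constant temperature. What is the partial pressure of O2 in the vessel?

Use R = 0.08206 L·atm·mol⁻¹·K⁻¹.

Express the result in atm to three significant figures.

9.65 atm

n(SO3)₀ = PV/RT = (19.3 × 0.652) / (0.08206 × 1012.15) = 0.1515 mol
n(O2) = (1/2) × 0.1515 = 0.07575 mol
P(O2) = nRT/V = 0.07575 × 0.08206 × 1012.15 / 0.652 = 9.650 atm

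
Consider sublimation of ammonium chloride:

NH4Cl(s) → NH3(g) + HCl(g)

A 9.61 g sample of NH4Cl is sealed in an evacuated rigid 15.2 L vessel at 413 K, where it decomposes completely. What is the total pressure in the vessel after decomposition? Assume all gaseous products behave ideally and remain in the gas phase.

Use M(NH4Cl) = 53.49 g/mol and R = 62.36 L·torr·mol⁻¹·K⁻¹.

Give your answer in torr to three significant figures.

609 torr

n(NH4Cl) = 9.61 / 53.49 = 0.1797 mol
n(gas produced) = (2/1) × 0.1797 = 0.3594 mol
P = nRT/V = 0.3594 × 62.36 × 413 / 15.2 = 609.0 torr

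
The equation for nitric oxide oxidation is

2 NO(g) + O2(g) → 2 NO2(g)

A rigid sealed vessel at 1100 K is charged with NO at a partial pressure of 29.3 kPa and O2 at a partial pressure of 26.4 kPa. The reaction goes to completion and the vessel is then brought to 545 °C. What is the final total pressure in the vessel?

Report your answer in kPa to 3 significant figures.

30.5 kPa

Because the vessel is rigid and T is held at 1100 K, work the stoichiometry in partial pressures (P_i = n_iRT/V).
P(O2) required for 29.3 kPa of NO = (1/2) × 29.3 = 14.65 kPa; available 26.4 kPa, so NO is limiting.
P(O2) remaining = 26.4 − (1/2) × 29.3 = 11.75 kPa
P(gaseous products) = (2)/2 × 29.3 = 29.30 kPa
P_total at 1100 K = 11.75 + 29.30 = 41.05 kPa
Scaling to 545 °C: P = 41.05 × 818.15/1100 = 30.53 kPa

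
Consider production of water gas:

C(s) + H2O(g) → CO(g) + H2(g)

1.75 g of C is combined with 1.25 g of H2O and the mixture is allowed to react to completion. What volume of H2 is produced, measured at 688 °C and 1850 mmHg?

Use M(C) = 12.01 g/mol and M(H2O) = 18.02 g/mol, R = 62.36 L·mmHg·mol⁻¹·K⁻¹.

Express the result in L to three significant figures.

2.25 L

n(C) = 1.75 / 12.01 = 0.1457 mol
n(H2O) = 1.25 / 18.02 = 0.06937 mol
For 0.1457 mol C, stoichiometry requires (1/1) × 0.1457 = 0.1457 mol H2O; 0.06937 mol is available, so H2O is limiting.
n(H2) = (1/1) × 0.06937 = 0.06937 mol
V(H2) = nRT/P = 0.06937 × 62.36 × 961.15 / 1850 = 2.247 L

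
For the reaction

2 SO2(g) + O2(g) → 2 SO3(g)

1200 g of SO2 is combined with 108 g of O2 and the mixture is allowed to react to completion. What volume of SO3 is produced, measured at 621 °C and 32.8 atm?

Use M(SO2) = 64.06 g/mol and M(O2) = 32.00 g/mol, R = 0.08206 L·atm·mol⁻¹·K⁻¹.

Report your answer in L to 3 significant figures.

15.1 L

n(SO2) = 1200 / 64.06 = 18.73 mol
n(O2) = 108 / 32.00 = 3.375 mol
For 18.73 mol SO2, stoichiometry requires (1/2) × 18.73 = 9.365 mol O2; 3.375 mol is available, so O2 is limiting.
n(SO3) = (2/1) × 3.375 = 6.750 mol
V(SO3) = nRT/P = 6.750 × 0.08206 × 894.15 / 32.8 = 15.10 L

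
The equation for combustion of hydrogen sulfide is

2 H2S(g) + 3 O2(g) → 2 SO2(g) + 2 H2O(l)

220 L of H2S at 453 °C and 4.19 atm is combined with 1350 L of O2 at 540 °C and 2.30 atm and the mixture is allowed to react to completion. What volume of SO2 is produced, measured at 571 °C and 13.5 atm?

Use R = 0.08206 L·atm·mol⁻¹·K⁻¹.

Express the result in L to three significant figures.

n(H2S) = PV/RT = (4.19 × 220) / (0.08206 × 726.15) = 15.47 mol
n(O2) = PV/RT = (2.30 × 1350) / (0.08206 × 813.15) = 46.53 mol
For 15.47 mol H2S, stoichiometry requires (3/2) × 15.47 = 23.21 mol O2; 46.53 mol is available, so H2S is limiting.
n(SO2) = (2/2) × 15.47 = 15.47 mol
V(SO2) = nRT/P = 15.47 × 0.08206 × 844.15 / 13.5 = 79.38 L

79.4 L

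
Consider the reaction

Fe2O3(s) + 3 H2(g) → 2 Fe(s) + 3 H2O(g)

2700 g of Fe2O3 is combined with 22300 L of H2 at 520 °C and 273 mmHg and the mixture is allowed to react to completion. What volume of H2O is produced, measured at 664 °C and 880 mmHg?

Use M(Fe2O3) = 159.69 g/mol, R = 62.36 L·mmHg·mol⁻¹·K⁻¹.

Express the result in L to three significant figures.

3370 L

n(Fe2O3) = 2700 / 159.69 = 16.91 mol
n(H2) = PV/RT = (273 × 22300) / (62.36 × 793.15) = 123.1 mol
For 16.91 mol Fe2O3, stoichiometry requires (3/1) × 16.91 = 50.73 mol H2; 123.1 mol is available, so Fe2O3 is limiting.
n(H2O) = (3/1) × 16.91 = 50.73 mol
V(H2O) = nRT/P = 50.73 × 62.36 × 937.15 / 880 = 3369 L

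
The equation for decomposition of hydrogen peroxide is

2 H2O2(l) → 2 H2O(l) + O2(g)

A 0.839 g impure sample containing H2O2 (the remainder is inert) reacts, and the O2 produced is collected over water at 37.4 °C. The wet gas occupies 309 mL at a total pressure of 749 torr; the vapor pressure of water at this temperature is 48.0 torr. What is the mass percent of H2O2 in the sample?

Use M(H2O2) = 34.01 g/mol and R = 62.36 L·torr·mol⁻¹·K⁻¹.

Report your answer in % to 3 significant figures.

P(O2) = 749 − 48.0 = 701.0 torr
n(O2) = PV/RT = (701.0 × 0.3090) / (62.36 × 310.55) = 0.01119 mol
n(H2O2) = (2/1) × 0.01119 = 0.02238 mol
m(H2O2) = 0.02238 × 34.01 = 0.7611 g
%H2O2 = 0.7611 / 0.839 × 100 = 90.72%

90.7 %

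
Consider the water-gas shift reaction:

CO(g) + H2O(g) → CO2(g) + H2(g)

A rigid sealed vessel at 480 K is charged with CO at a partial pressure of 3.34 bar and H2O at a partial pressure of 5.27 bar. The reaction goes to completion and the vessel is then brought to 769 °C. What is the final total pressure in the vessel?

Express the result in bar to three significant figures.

18.7 bar

At constant V, partial pressures at 480 K are proportional to moles, so apply stoichiometry directly to pressures.
P(H2O) required for 3.34 bar of CO = (1/1) × 3.34 = 3.340 bar; available 5.27 bar, so CO is limiting.
P(H2O) remaining = 5.27 − (1/1) × 3.34 = 1.930 bar
P(gaseous products) = (1+1)/1 × 3.34 = 6.680 bar
P_total at 480 K = 1.930 + 6.680 = 8.610 bar
Scaling to 769 °C: P = 8.610 × 1042.15/480 = 18.69 bar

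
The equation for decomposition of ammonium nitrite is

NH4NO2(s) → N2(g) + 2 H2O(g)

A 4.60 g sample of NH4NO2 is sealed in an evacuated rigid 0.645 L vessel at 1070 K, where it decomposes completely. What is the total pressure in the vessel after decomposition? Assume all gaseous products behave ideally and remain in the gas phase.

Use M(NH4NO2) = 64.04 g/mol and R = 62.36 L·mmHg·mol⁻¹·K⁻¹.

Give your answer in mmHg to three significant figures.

n(NH4NO2) = 4.60 / 64.04 = 0.07183 mol
n(gas produced) = (3/1) × 0.07183 = 0.2155 mol
P = nRT/V = 0.2155 × 62.36 × 1070 / 0.645 = 22290 mmHg

22300 mmHg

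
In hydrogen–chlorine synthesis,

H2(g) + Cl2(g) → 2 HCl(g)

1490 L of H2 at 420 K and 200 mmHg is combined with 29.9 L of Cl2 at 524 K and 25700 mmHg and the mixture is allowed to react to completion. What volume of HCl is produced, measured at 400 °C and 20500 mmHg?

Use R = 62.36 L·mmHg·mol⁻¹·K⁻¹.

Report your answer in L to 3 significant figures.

46.6 L

n(H2) = PV/RT = (200 × 1490) / (62.36 × 420) = 11.38 mol
n(Cl2) = PV/RT = (25700 × 29.9) / (62.36 × 524) = 23.52 mol
For 11.38 mol H2, stoichiometry requires (1/1) × 11.38 = 11.38 mol Cl2; 23.52 mol is available, so H2 is limiting.
n(HCl) = (2/1) × 11.38 = 22.76 mol
V(HCl) = nRT/P = 22.76 × 62.36 × 673.15 / 20500 = 46.61 L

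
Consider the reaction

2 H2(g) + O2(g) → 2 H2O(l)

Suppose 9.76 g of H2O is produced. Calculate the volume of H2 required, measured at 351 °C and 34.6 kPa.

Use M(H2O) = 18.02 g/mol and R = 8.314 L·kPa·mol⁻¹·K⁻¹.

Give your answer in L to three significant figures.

n(H2O) = 9.760 / 18.02 = 0.5416 mol
n(H2) = (2/2) × 0.5416 = 0.5416 mol
V = nRT/P = 0.5416 × 8.314 × 624.15 / 34.6 = 81.23 L

81.2 L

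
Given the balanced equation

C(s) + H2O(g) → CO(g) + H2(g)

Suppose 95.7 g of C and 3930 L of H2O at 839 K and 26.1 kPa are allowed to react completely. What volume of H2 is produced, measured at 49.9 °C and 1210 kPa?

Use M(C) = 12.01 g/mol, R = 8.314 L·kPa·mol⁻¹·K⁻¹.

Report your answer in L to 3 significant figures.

n(C) = 95.7 / 12.01 = 7.968 mol
n(H2O) = PV/RT = (26.1 × 3930) / (8.314 × 839) = 14.70 mol
For 7.968 mol C, stoichiometry requires (1/1) × 7.968 = 7.968 mol H2O; 14.70 mol is available, so C is limiting.
n(H2) = (1/1) × 7.968 = 7.968 mol
V(H2) = nRT/P = 7.968 × 8.314 × 323.05 / 1210 = 17.69 L

17.7 L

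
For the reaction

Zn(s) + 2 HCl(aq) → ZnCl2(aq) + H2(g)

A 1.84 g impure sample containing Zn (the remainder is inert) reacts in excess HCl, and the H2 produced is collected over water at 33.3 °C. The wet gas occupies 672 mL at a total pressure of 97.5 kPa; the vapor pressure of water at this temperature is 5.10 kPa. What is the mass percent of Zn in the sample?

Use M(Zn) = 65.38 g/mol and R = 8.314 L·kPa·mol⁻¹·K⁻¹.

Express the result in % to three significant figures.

86.6 %

P(H2) = 97.5 − 5.10 = 92.40 kPa
n(H2) = PV/RT = (92.40 × 0.6720) / (8.314 × 306.45) = 0.02437 mol
n(Zn) = (1/1) × 0.02437 = 0.02437 mol
m(Zn) = 0.02437 × 65.38 = 1.593 g
%Zn = 1.593 / 1.84 × 100 = 86.58%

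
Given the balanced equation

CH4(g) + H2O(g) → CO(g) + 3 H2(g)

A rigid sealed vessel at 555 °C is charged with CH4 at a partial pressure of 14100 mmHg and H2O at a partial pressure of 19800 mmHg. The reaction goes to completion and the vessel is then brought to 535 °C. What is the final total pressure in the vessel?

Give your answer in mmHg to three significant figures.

Because the vessel is rigid and T is held at 555 °C, work the stoichiometry in partial pressures (P_i = n_iRT/V).
P(H2O) required for 14100 mmHg of CH4 = (1/1) × 14100 = 14100 mmHg; available 19800 mmHg, so CH4 is limiting.
P(H2O) remaining = 19800 − (1/1) × 14100 = 5700 mmHg
P(gaseous products) = (1+3)/1 × 14100 = 56400 mmHg
P_total at 555 °C = 5700 + 56400 = 62100 mmHg
Scaling to 535 °C: P = 62100 × 808.15/828.15 = 60600 mmHg

60600 mmHg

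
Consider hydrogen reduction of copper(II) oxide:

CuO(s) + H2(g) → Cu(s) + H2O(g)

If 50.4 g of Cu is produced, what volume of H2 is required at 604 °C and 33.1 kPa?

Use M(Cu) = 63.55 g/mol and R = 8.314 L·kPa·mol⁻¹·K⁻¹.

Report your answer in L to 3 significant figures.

n(Cu) = 50.40 / 63.55 = 0.7931 mol
n(H2) = (1/1) × 0.7931 = 0.7931 mol
V = nRT/P = 0.7931 × 8.314 × 877.15 / 33.1 = 174.7 L

175 L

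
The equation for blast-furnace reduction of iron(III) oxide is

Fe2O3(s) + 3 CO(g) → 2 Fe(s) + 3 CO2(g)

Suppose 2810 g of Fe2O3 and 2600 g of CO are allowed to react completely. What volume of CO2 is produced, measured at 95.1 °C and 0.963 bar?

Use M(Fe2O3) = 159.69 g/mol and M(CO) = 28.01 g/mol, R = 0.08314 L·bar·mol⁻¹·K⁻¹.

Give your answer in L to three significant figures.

1680 L

n(Fe2O3) = 2810 / 159.69 = 17.60 mol
n(CO) = 2600 / 28.01 = 92.82 mol
For 17.60 mol Fe2O3, stoichiometry requires (3/1) × 17.60 = 52.80 mol CO; 92.82 mol is available, so Fe2O3 is limiting.
n(CO2) = (3/1) × 17.60 = 52.80 mol
V(CO2) = nRT/P = 52.80 × 0.08314 × 368.25 / 0.963 = 1679 L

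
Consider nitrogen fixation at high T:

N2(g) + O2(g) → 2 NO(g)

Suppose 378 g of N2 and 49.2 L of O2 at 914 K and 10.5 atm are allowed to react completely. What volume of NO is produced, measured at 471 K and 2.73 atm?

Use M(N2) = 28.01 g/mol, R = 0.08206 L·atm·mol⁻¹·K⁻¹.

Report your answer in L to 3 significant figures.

195 L

n(N2) = 378 / 28.01 = 13.50 mol
n(O2) = PV/RT = (10.5 × 49.2) / (0.08206 × 914) = 6.888 mol
For 13.50 mol N2, stoichiometry requires (1/1) × 13.50 = 13.50 mol O2; 6.888 mol is available, so O2 is limiting.
n(NO) = (2/1) × 6.888 = 13.78 mol
V(NO) = nRT/P = 13.78 × 0.08206 × 471 / 2.73 = 195.1 L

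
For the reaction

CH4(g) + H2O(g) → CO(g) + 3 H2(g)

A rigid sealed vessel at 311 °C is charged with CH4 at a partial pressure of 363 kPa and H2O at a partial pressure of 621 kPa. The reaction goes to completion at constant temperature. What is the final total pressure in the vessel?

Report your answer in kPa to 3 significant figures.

1710 kPa

With V and T fixed, P_i ∝ n_i, so the mole ratios apply directly to partial pressures at 311 °C.
P(H2O) required for 363 kPa of CH4 = (1/1) × 363 = 363.0 kPa; available 621 kPa, so CH4 is limiting.
P(H2O) remaining = 621 − (1/1) × 363 = 258.0 kPa
P(gaseous products) = (1+3)/1 × 363 = 1452 kPa
P_total at 311 °C = 258.0 + 1452 = 1710 kPa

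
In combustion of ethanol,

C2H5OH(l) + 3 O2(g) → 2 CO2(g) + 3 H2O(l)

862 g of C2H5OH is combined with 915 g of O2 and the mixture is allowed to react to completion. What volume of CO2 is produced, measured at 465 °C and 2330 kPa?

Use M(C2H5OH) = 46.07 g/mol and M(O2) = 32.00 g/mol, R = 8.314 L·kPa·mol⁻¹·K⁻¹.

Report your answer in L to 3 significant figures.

50.2 L

n(C2H5OH) = 862 / 46.07 = 18.71 mol
n(O2) = 915 / 32.00 = 28.59 mol
For 18.71 mol C2H5OH, stoichiometry requires (3/1) × 18.71 = 56.13 mol O2; 28.59 mol is available, so O2 is limiting.
n(CO2) = (2/3) × 28.59 = 19.06 mol
V(CO2) = nRT/P = 19.06 × 8.314 × 738.15 / 2330 = 50.20 L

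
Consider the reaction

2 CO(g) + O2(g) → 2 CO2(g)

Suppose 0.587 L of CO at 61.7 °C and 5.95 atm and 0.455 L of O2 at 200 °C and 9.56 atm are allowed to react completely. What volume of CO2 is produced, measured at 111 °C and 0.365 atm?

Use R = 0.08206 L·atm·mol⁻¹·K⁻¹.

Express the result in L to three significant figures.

11.0 L

n(CO) = PV/RT = (5.95 × 0.587) / (0.08206 × 334.85) = 0.1271 mol
n(O2) = PV/RT = (9.56 × 0.455) / (0.08206 × 473.15) = 0.1120 mol
For 0.1271 mol CO, stoichiometry requires (1/2) × 0.1271 = 0.06355 mol O2; 0.1120 mol is available, so CO is limiting.
n(CO2) = (2/2) × 0.1271 = 0.1271 mol
V(CO2) = nRT/P = 0.1271 × 0.08206 × 384.15 / 0.365 = 10.98 L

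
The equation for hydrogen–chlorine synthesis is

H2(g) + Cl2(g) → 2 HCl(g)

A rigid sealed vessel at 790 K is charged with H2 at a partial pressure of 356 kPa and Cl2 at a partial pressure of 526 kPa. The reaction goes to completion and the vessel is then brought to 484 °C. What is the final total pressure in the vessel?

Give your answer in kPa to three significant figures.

With V and T fixed, P_i ∝ n_i, so the mole ratios apply directly to partial pressures at 790 K.
P(Cl2) required for 356 kPa of H2 = (1/1) × 356 = 356.0 kPa; available 526 kPa, so H2 is limiting.
P(Cl2) remaining = 526 − (1/1) × 356 = 170.0 kPa
P(gaseous products) = (2)/1 × 356 = 712.0 kPa
P_total at 790 K = 170.0 + 712.0 = 882.0 kPa
Scaling to 484 °C: P = 882.0 × 757.15/790 = 845.3 kPa

845 kPa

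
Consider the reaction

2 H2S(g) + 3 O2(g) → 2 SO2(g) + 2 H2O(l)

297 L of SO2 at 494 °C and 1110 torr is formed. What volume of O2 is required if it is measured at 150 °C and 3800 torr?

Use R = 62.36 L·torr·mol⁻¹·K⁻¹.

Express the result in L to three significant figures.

n(SO2) = PV/RT = (1110 × 297) / (62.36 × 767.15) = 6.891 mol
n(O2) = (3/2) × 6.891 = 10.34 mol
V = nRT/P = 10.34 × 62.36 × 423.15 / 3800 = 71.80 L

71.8 L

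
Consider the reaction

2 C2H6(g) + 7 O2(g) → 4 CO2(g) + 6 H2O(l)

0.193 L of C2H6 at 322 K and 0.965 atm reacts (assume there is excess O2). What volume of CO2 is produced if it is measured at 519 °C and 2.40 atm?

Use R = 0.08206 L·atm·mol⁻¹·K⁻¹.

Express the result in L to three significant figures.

0.382 L

n(C2H6) = PV/RT = (0.965 × 0.193) / (0.08206 × 322) = 0.007049 mol
n(CO2) = (4/2) × 0.007049 = 0.01410 mol
V = nRT/P = 0.01410 × 0.08206 × 792.15 / 2.40 = 0.3819 L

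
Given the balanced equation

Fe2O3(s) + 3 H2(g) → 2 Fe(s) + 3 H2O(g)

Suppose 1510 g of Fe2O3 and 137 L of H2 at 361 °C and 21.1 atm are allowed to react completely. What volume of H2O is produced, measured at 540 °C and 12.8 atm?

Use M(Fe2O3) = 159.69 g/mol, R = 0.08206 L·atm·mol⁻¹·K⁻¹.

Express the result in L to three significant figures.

148 L

n(Fe2O3) = 1510 / 159.69 = 9.456 mol
n(H2) = PV/RT = (21.1 × 137) / (0.08206 × 634.15) = 55.55 mol
For 9.456 mol Fe2O3, stoichiometry requires (3/1) × 9.456 = 28.37 mol H2; 55.55 mol is available, so Fe2O3 is limiting.
n(H2O) = (3/1) × 9.456 = 28.37 mol
V(H2O) = nRT/P = 28.37 × 0.08206 × 813.15 / 12.8 = 147.9 L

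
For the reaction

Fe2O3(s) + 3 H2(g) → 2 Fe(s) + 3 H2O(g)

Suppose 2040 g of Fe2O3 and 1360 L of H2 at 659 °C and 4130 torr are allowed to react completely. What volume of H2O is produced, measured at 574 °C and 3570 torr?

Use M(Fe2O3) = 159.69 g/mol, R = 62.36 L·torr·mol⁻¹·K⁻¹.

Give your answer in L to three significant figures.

567 L

n(Fe2O3) = 2040 / 159.69 = 12.77 mol
n(H2) = PV/RT = (4130 × 1360) / (62.36 × 932.15) = 96.63 mol
For 12.77 mol Fe2O3, stoichiometry requires (3/1) × 12.77 = 38.31 mol H2; 96.63 mol is available, so Fe2O3 is limiting.
n(H2O) = (3/1) × 12.77 = 38.31 mol
V(H2O) = nRT/P = 38.31 × 62.36 × 847.15 / 3570 = 566.9 L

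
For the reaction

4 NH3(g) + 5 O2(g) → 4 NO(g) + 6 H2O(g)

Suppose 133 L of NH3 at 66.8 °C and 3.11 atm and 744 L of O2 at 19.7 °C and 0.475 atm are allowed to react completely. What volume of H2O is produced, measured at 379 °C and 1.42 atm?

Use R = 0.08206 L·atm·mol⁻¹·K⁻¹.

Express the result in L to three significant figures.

665 L

n(NH3) = PV/RT = (3.11 × 133) / (0.08206 × 339.95) = 14.83 mol
n(O2) = PV/RT = (0.475 × 744) / (0.08206 × 292.85) = 14.71 mol
For 14.83 mol NH3, stoichiometry requires (5/4) × 14.83 = 18.54 mol O2; 14.71 mol is available, so O2 is limiting.
n(H2O) = (6/5) × 14.71 = 17.65 mol
V(H2O) = nRT/P = 17.65 × 0.08206 × 652.15 / 1.42 = 665.2 L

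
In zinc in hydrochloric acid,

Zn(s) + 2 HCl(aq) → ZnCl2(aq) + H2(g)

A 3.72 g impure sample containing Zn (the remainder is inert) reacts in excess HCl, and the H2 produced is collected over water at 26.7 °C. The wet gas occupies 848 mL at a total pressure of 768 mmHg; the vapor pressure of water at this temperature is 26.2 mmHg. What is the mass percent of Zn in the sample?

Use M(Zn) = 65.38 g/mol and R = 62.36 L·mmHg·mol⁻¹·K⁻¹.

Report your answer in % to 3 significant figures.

59.1 %

P(H2) = 768 − 26.2 = 741.8 mmHg
n(H2) = PV/RT = (741.8 × 0.8480) / (62.36 × 299.85) = 0.03364 mol
n(Zn) = (1/1) × 0.03364 = 0.03364 mol
m(Zn) = 0.03364 × 65.38 = 2.199 g
%Zn = 2.199 / 3.72 × 100 = 59.11%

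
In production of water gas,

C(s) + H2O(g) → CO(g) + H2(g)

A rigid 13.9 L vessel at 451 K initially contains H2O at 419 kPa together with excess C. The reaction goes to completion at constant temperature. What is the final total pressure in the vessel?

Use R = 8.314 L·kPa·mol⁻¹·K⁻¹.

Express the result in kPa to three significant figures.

At constant T and V, P ∝ n(gas): 1 mol gas → 2 mol gas.
P_final = (2/1) × 419 = 838.0 kPa

838 kPa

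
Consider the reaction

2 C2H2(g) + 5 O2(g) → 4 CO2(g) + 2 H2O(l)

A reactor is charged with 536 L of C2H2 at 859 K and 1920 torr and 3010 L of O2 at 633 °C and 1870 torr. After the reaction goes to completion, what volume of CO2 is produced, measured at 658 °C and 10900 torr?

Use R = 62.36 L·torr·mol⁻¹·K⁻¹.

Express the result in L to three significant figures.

205 L

n(C2H2) = PV/RT = (1920 × 536) / (62.36 × 859) = 19.21 mol
n(O2) = PV/RT = (1870 × 3010) / (62.36 × 906.15) = 99.61 mol
For 19.21 mol C2H2, stoichiometry requires (5/2) × 19.21 = 48.03 mol O2; 99.61 mol is available, so C2H2 is limiting.
n(CO2) = (4/2) × 19.21 = 38.42 mol
V(CO2) = nRT/P = 38.42 × 62.36 × 931.15 / 10900 = 204.7 L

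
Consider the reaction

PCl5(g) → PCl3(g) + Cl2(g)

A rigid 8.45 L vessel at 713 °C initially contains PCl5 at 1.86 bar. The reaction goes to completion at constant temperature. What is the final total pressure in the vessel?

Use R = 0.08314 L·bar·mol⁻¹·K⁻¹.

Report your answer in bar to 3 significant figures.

Rigid vessel, constant T ⇒ P scales with total gas moles (1 → 2).
P_final = (2/1) × 1.86 = 3.720 bar

3.72 bar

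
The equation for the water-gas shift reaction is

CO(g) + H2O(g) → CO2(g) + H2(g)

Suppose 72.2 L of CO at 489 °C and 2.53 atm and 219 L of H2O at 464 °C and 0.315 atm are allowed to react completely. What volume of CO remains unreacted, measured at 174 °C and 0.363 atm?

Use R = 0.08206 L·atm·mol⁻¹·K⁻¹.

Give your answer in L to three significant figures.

n(CO) = PV/RT = (2.53 × 72.2) / (0.08206 × 762.15) = 2.921 mol
n(H2O) = PV/RT = (0.315 × 219) / (0.08206 × 737.15) = 1.140 mol
For 2.921 mol CO, stoichiometry requires (1/1) × 2.921 = 2.921 mol H2O; 1.140 mol is available, so H2O is limiting.
n(CO) consumed = (1/1) × 1.140 = 1.140 mol; remaining = 2.921 − 1.140 = 1.781 mol
V(CO) = nRT/P = 1.781 × 0.08206 × 447.15 / 0.363 = 180.0 L

180 L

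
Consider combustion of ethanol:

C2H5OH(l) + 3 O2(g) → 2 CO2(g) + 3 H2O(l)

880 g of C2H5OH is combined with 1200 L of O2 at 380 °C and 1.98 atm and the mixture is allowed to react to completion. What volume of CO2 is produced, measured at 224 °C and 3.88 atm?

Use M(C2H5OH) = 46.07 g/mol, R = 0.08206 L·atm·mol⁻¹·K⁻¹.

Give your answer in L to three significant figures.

311 L

n(C2H5OH) = 880 / 46.07 = 19.10 mol
n(O2) = PV/RT = (1.98 × 1200) / (0.08206 × 653.15) = 44.33 mol
For 19.10 mol C2H5OH, stoichiometry requires (3/1) × 19.10 = 57.30 mol O2; 44.33 mol is available, so O2 is limiting.
n(CO2) = (2/3) × 44.33 = 29.55 mol
V(CO2) = nRT/P = 29.55 × 0.08206 × 497.15 / 3.88 = 310.7 L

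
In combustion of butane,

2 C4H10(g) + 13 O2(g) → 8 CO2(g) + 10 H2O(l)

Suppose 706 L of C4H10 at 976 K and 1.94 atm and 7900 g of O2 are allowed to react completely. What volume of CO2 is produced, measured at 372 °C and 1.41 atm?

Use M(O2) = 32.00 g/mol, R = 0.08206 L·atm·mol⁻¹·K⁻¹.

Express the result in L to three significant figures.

2570 L

n(C4H10) = PV/RT = (1.94 × 706) / (0.08206 × 976) = 17.10 mol
n(O2) = 7900 / 32.00 = 246.9 mol
For 17.10 mol C4H10, stoichiometry requires (13/2) × 17.10 = 111.2 mol O2; 246.9 mol is available, so C4H10 is limiting.
n(CO2) = (8/2) × 17.10 = 68.40 mol
V(CO2) = nRT/P = 68.40 × 0.08206 × 645.15 / 1.41 = 2568 L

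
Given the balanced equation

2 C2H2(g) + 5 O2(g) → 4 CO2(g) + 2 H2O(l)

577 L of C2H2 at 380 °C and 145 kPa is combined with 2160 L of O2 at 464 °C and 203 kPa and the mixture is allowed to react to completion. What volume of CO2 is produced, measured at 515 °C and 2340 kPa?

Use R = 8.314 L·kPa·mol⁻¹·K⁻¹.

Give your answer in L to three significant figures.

n(C2H2) = PV/RT = (145 × 577) / (8.314 × 653.15) = 15.41 mol
n(O2) = PV/RT = (203 × 2160) / (8.314 × 737.15) = 71.55 mol
For 15.41 mol C2H2, stoichiometry requires (5/2) × 15.41 = 38.52 mol O2; 71.55 mol is available, so C2H2 is limiting.
n(CO2) = (4/2) × 15.41 = 30.82 mol
V(CO2) = nRT/P = 30.82 × 8.314 × 788.15 / 2340 = 86.30 L

86.3 L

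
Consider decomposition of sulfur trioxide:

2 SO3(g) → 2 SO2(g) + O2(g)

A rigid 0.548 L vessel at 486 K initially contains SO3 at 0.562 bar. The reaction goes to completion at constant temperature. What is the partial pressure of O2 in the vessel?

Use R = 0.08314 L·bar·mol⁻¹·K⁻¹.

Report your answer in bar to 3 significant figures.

0.281 bar

n(SO3)₀ = PV/RT = (0.562 × 0.548) / (0.08314 × 486) = 0.007622 mol
n(O2) = (1/2) × 0.007622 = 0.003811 mol
P(O2) = nRT/V = 0.003811 × 0.08314 × 486 / 0.548 = 0.2810 bar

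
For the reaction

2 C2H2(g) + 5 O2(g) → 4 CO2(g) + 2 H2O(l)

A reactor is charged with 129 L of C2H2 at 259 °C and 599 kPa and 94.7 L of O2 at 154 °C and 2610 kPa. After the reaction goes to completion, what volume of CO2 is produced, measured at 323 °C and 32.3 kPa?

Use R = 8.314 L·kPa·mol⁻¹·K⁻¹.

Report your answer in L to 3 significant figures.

n(C2H2) = PV/RT = (599 × 129) / (8.314 × 532.15) = 17.47 mol
n(O2) = PV/RT = (2610 × 94.7) / (8.314 × 427.15) = 69.60 mol
For 17.47 mol C2H2, stoichiometry requires (5/2) × 17.47 = 43.67 mol O2; 69.60 mol is available, so C2H2 is limiting.
n(CO2) = (4/2) × 17.47 = 34.94 mol
V(CO2) = nRT/P = 34.94 × 8.314 × 596.15 / 32.3 = 5361 L

5360 L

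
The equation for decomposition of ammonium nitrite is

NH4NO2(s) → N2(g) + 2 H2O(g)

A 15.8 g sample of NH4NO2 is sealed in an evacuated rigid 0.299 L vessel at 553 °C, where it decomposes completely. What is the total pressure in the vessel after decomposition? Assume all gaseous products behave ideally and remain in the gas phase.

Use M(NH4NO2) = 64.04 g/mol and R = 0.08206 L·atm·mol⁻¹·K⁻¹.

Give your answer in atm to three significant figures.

168 atm

n(NH4NO2) = 15.8 / 64.04 = 0.2467 mol
n(gas produced) = (3/1) × 0.2467 = 0.7401 mol
P = nRT/V = 0.7401 × 0.08206 × 826.15 / 0.299 = 167.8 atm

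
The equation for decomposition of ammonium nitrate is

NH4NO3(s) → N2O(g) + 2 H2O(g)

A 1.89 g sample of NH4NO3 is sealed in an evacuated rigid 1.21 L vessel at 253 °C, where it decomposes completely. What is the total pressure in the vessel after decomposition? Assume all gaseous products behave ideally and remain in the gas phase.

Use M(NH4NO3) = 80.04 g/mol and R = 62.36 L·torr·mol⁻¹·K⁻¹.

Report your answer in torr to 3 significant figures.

n(NH4NO3) = 1.89 / 80.04 = 0.02361 mol
n(gas produced) = (3/1) × 0.02361 = 0.07083 mol
P = nRT/V = 0.07083 × 62.36 × 526.15 / 1.21 = 1921 torr

1920 torr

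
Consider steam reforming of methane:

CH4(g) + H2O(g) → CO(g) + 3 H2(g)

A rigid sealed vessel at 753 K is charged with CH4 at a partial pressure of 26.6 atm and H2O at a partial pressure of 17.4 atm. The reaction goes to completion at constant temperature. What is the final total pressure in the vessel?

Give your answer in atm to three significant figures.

At constant V, partial pressures at 753 K are proportional to moles, so apply stoichiometry directly to pressures.
P(H2O) required for 26.6 atm of CH4 = (1/1) × 26.6 = 26.60 atm; available 17.4 atm, so H2O is limiting.
P(CH4) remaining = 26.6 − (1/1) × 17.4 = 9.200 atm
P(gaseous products) = (1+3)/1 × 17.4 = 69.60 atm
P_total at 753 K = 9.200 + 69.60 = 78.80 atm

78.8 atm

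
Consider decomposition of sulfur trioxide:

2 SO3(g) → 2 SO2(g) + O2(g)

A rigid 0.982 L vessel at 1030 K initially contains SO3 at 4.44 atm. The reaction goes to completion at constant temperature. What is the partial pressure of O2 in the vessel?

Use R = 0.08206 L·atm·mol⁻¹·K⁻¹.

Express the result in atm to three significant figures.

n(SO3)₀ = PV/RT = (4.44 × 0.982) / (0.08206 × 1030) = 0.05159 mol
n(O2) = (1/2) × 0.05159 = 0.02579 mol
P(O2) = nRT/V = 0.02579 × 0.08206 × 1030 / 0.982 = 2.220 atm

2.22 atm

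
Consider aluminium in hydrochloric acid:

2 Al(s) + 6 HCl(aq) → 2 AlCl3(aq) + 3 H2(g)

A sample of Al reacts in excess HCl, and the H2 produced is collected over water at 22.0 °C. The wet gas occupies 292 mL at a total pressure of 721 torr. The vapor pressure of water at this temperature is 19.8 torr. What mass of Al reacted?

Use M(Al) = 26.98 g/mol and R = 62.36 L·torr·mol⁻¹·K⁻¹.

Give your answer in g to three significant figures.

P(H2) = 721 − 19.8 = 701.2 torr
n(H2) = PV/RT = (701.2 × 0.2920) / (62.36 × 295.15) = 0.01112 mol
n(Al) = (2/3) × 0.01112 = 0.007413 mol
m(Al) = 0.007413 × 26.98 = 0.2000 g

0.200 g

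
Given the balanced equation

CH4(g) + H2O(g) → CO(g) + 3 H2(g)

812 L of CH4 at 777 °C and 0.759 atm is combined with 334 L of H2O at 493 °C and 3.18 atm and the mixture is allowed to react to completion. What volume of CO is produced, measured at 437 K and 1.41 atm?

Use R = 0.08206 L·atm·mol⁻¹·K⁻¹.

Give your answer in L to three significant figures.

182 L

n(CH4) = PV/RT = (0.759 × 812) / (0.08206 × 1050.15) = 7.152 mol
n(H2O) = PV/RT = (3.18 × 334) / (0.08206 × 766.15) = 16.89 mol
For 7.152 mol CH4, stoichiometry requires (1/1) × 7.152 = 7.152 mol H2O; 16.89 mol is available, so CH4 is limiting.
n(CO) = (1/1) × 7.152 = 7.152 mol
V(CO) = nRT/P = 7.152 × 0.08206 × 437 / 1.41 = 181.9 L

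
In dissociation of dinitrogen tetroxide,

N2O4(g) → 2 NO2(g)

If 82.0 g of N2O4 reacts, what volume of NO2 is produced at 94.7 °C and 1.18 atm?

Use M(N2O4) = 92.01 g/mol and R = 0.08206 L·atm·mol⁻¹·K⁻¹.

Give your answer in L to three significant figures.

n(N2O4) = 82.00 / 92.01 = 0.8912 mol
n(NO2) = (2/1) × 0.8912 = 1.782 mol
V = nRT/P = 1.782 × 0.08206 × 367.85 / 1.18 = 45.59 L

45.6 L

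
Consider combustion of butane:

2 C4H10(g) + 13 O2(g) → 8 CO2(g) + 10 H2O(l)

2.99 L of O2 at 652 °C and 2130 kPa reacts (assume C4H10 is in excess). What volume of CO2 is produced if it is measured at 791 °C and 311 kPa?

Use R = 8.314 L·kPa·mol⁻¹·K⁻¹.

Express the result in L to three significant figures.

14.5 L

n(O2) = PV/RT = (2130 × 2.99) / (8.314 × 925.15) = 0.8280 mol
n(CO2) = (8/13) × 0.8280 = 0.5095 mol
V = nRT/P = 0.5095 × 8.314 × 1064.15 / 311 = 14.49 L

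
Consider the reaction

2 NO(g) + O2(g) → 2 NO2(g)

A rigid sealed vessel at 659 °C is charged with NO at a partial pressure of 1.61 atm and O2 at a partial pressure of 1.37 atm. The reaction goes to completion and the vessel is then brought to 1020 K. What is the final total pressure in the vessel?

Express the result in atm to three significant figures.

2.38 atm

At constant V, partial pressures at 659 °C are proportional to moles, so apply stoichiometry directly to pressures.
P(O2) required for 1.61 atm of NO = (1/2) × 1.61 = 0.8050 atm; available 1.37 atm, so NO is limiting.
P(O2) remaining = 1.37 − (1/2) × 1.61 = 0.5650 atm
P(gaseous products) = (2)/2 × 1.61 = 1.610 atm
P_total at 659 °C = 0.5650 + 1.610 = 2.175 atm
Scaling to 1020 K: P = 2.175 × 1020/932.15 = 2.380 atm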